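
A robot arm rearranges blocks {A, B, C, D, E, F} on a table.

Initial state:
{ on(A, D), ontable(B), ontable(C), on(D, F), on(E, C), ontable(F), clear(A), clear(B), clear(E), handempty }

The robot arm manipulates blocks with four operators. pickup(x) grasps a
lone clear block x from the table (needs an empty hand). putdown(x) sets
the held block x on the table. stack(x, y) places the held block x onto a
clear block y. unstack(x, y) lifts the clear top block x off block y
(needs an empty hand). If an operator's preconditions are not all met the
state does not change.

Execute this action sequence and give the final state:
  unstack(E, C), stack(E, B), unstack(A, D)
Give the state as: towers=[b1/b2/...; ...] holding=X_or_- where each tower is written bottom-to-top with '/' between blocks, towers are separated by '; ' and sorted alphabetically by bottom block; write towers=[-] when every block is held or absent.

towers=[B/E; C; F/D] holding=A

step 1 (unstack(E, C)): towers=[B; C; F/D/A] holding=E
step 2 (stack(E, B)): towers=[B/E; C; F/D/A] holding=-
step 3 (unstack(A, D)): towers=[B/E; C; F/D] holding=A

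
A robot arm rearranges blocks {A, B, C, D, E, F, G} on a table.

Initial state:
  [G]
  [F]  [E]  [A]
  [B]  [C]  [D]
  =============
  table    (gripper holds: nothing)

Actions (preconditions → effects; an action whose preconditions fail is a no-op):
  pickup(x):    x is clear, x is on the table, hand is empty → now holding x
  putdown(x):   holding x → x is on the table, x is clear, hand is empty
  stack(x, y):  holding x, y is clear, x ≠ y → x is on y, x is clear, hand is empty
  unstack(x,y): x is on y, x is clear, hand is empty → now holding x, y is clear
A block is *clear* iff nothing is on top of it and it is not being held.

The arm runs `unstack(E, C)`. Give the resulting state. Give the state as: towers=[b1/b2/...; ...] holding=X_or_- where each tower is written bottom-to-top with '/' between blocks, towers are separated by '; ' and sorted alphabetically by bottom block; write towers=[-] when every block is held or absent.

towers=[B/F/G; C; D/A] holding=E

before: towers=[B/F/G; C/E; D/A] holding=-
pre[unstack(E, C)]: on(E,C) ok, clear(E) ok, handempty ok
all met → apply unstack(E, C)
after:  towers=[B/F/G; C; D/A] holding=E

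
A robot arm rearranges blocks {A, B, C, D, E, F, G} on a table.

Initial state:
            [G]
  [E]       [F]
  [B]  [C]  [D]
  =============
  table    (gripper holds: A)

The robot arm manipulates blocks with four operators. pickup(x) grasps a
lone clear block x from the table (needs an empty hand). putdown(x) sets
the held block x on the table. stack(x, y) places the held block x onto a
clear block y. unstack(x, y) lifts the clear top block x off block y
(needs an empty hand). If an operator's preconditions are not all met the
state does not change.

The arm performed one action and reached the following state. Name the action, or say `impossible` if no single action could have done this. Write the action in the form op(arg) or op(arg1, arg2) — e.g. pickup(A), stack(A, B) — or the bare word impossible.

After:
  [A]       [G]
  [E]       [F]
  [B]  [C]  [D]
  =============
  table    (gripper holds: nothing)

stack(A, E)

target: towers=[B/E/A; C; D/F/G] holding=-
        putdown(A) → towers=[A; B/E; C; D/F/G] holding=-
       stack(A, G) → towers=[B/E; C; D/F/G/A] holding=-
       stack(A, E) → towers=[B/E/A; C; D/F/G] holding=-  ← match
       stack(A, C) → towers=[B/E; C/A; D/F/G] holding=-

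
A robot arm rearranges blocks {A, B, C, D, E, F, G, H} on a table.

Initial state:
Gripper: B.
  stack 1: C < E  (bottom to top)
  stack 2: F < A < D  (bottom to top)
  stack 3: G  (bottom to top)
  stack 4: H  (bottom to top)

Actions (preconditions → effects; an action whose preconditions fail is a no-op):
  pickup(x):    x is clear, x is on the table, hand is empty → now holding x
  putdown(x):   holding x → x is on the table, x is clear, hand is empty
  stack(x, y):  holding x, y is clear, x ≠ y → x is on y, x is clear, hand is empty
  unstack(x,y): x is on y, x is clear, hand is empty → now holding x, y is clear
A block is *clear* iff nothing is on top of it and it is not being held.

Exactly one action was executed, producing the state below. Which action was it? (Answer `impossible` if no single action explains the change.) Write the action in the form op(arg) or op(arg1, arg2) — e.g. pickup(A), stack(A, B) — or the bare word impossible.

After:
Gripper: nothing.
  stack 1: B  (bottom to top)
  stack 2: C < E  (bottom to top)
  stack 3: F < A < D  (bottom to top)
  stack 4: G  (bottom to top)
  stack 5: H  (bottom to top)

putdown(B)

target: towers=[B; C/E; F/A/D; G; H] holding=-
        putdown(B) → towers=[B; C/E; F/A/D; G; H] holding=-  ← match
       stack(B, G) → towers=[C/E; F/A/D; G/B; H] holding=-
       stack(B, E) → towers=[C/E/B; F/A/D; G; H] holding=-
       stack(B, H) → towers=[C/E; F/A/D; G; H/B] holding=-
       stack(B, D) → towers=[C/E; F/A/D/B; G; H] holding=-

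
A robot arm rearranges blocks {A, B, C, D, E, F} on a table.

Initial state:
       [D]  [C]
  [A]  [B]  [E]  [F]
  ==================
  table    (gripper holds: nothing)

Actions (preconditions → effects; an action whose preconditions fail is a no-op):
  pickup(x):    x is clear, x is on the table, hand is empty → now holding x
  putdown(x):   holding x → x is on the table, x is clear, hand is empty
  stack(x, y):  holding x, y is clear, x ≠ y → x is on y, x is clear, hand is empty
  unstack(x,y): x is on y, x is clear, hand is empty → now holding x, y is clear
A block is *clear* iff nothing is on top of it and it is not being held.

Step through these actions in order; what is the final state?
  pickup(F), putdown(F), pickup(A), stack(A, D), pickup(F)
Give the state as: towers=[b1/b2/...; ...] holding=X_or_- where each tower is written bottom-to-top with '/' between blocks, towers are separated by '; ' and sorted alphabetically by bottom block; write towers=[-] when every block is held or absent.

towers=[B/D/A; E/C] holding=F

step 1 (pickup(F)): towers=[A; B/D; E/C] holding=F
step 2 (putdown(F)): towers=[A; B/D; E/C; F] holding=-
step 3 (pickup(A)): towers=[B/D; E/C; F] holding=A
step 4 (stack(A, D)): towers=[B/D/A; E/C; F] holding=-
step 5 (pickup(F)): towers=[B/D/A; E/C] holding=F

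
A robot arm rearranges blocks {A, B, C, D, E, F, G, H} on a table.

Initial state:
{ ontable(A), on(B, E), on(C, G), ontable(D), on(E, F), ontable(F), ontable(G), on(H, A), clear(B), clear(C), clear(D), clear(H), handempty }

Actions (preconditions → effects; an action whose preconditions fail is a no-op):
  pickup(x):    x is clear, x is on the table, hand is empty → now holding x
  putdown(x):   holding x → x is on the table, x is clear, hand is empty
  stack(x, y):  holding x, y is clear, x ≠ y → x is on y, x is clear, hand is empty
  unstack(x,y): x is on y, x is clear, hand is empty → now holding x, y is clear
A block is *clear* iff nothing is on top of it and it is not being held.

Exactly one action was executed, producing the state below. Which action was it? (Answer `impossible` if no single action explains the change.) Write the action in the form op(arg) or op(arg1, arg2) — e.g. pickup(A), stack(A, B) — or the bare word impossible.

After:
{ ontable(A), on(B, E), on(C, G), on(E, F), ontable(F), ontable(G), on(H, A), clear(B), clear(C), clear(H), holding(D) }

pickup(D)

target: towers=[A/H; F/E/B; G/C] holding=D
     unstack(H, A) → towers=[A; D; F/E/B; G/C] holding=H
     unstack(B, E) → towers=[A/H; D; F/E; G/C] holding=B
         pickup(D) → towers=[A/H; F/E/B; G/C] holding=D  ← match
     unstack(C, G) → towers=[A/H; D; F/E/B; G] holding=C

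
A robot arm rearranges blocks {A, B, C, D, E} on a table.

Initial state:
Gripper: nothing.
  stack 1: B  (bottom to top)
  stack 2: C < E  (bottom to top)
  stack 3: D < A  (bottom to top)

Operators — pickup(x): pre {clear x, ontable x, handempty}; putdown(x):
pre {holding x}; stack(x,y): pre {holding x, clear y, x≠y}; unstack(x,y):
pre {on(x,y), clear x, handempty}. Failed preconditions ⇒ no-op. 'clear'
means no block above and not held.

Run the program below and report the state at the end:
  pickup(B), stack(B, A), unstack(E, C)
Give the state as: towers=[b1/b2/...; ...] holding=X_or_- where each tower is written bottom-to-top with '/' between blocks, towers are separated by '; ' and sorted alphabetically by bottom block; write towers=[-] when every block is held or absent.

step 1 (pickup(B)): towers=[C/E; D/A] holding=B
step 2 (stack(B, A)): towers=[C/E; D/A/B] holding=-
step 3 (unstack(E, C)): towers=[C; D/A/B] holding=E

towers=[C; D/A/B] holding=E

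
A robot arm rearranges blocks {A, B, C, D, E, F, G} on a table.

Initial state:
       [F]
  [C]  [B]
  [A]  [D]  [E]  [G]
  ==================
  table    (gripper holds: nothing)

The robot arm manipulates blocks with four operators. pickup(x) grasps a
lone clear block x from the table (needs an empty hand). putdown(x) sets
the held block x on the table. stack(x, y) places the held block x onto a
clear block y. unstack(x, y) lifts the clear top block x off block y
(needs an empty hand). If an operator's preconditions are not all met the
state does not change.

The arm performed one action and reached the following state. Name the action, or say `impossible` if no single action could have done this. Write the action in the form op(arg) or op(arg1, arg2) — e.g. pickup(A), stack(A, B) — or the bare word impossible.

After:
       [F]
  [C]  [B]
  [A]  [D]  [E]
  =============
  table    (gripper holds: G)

target: towers=[A/C; D/B/F; E] holding=G
     unstack(F, B) → towers=[A/C; D/B; E; G] holding=F
         pickup(G) → towers=[A/C; D/B/F; E] holding=G  ← match
         pickup(E) → towers=[A/C; D/B/F; G] holding=E
     unstack(C, A) → towers=[A; D/B/F; E; G] holding=C

pickup(G)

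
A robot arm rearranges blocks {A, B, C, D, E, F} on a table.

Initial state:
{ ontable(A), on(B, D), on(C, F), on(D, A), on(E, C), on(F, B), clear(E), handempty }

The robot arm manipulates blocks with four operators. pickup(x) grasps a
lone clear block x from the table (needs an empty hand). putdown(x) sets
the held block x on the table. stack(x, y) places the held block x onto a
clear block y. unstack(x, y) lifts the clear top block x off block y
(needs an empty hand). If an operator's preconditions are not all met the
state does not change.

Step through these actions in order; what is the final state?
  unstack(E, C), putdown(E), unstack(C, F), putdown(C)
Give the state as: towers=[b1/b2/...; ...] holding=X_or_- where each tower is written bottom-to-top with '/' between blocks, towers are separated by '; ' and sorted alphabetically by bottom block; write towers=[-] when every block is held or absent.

step 1 (unstack(E, C)): towers=[A/D/B/F/C] holding=E
step 2 (putdown(E)): towers=[A/D/B/F/C; E] holding=-
step 3 (unstack(C, F)): towers=[A/D/B/F; E] holding=C
step 4 (putdown(C)): towers=[A/D/B/F; C; E] holding=-

towers=[A/D/B/F; C; E] holding=-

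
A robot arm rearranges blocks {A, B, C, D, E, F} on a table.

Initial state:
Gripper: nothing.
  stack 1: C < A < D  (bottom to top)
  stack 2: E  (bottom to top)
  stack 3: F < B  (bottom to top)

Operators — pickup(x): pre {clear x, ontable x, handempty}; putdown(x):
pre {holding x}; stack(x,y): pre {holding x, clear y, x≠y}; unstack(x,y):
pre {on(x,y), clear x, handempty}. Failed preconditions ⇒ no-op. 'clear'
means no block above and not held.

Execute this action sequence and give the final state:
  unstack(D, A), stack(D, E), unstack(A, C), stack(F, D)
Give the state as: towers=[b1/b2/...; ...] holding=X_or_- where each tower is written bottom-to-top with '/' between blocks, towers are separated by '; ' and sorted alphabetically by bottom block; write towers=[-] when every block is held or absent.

towers=[C; E/D; F/B] holding=A

step 1 (unstack(D, A)): towers=[C/A; E; F/B] holding=D
step 2 (stack(D, E)): towers=[C/A; E/D; F/B] holding=-
step 3 (unstack(A, C)): towers=[C; E/D; F/B] holding=A
step 4 (stack(F, D)) [no-op]: towers=[C; E/D; F/B] holding=A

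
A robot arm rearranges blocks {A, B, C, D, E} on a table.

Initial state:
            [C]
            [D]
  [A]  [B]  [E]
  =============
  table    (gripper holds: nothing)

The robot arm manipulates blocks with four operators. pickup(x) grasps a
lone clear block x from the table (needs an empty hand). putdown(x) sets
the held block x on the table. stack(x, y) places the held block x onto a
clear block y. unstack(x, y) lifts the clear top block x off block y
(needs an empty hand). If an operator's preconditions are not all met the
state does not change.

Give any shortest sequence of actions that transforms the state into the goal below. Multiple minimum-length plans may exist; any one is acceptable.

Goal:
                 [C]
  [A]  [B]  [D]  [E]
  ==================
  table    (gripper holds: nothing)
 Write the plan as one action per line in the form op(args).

step 1 (unstack(C, D)): towers=[A; B; E/D] holding=C
step 2 (putdown(C)): towers=[A; B; C; E/D] holding=-
step 3 (unstack(D, E)): towers=[A; B; C; E] holding=D
step 4 (putdown(D)): towers=[A; B; C; D; E] holding=-
step 5 (pickup(C)): towers=[A; B; D; E] holding=C
step 6 (stack(C, E)): towers=[A; B; D; E/C] holding=-
goal check: towers=[A; B; D; E/C] holding=- — reached (length 6, optimal by BFS)

unstack(C, D)
putdown(C)
unstack(D, E)
putdown(D)
pickup(C)
stack(C, E)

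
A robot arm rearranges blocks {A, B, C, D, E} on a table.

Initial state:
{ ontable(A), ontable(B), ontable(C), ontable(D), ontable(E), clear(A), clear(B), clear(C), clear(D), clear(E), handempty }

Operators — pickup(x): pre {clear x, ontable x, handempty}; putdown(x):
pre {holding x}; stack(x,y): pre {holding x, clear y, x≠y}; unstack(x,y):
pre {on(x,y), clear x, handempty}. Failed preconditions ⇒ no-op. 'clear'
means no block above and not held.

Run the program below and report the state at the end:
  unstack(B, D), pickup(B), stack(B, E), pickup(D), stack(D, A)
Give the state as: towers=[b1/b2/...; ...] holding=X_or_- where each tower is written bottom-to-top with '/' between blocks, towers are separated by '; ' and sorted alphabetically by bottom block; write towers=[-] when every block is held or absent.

step 1 (unstack(B, D)) [no-op]: towers=[A; B; C; D; E] holding=-
step 2 (pickup(B)): towers=[A; C; D; E] holding=B
step 3 (stack(B, E)): towers=[A; C; D; E/B] holding=-
step 4 (pickup(D)): towers=[A; C; E/B] holding=D
step 5 (stack(D, A)): towers=[A/D; C; E/B] holding=-

towers=[A/D; C; E/B] holding=-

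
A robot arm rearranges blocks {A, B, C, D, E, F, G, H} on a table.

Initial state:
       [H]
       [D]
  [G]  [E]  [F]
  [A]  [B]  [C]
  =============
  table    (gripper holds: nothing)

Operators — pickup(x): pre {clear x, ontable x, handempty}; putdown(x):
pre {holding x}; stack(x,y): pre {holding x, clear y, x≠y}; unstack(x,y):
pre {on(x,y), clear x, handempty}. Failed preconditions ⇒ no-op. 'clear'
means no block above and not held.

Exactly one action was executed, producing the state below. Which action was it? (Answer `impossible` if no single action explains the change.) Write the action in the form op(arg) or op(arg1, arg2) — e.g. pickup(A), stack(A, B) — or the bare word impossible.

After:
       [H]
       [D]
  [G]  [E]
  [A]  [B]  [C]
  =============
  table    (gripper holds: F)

target: towers=[A/G; B/E/D/H; C] holding=F
     unstack(G, A) → towers=[A; B/E/D/H; C/F] holding=G
     unstack(H, D) → towers=[A/G; B/E/D; C/F] holding=H
     unstack(F, C) → towers=[A/G; B/E/D/H; C] holding=F  ← match

unstack(F, C)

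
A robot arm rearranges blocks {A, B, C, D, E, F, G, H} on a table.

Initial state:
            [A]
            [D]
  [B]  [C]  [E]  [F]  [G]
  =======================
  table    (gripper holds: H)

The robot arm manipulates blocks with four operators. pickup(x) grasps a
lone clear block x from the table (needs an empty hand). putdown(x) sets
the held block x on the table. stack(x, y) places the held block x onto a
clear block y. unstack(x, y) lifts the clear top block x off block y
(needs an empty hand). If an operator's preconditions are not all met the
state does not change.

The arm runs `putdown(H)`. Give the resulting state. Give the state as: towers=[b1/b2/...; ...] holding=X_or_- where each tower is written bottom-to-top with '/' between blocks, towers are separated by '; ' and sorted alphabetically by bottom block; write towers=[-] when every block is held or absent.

towers=[B; C; E/D/A; F; G; H] holding=-

before: towers=[B; C; E/D/A; F; G] holding=H
pre[putdown(H)]: holding(H) ok
all met → apply putdown(H)
after:  towers=[B; C; E/D/A; F; G; H] holding=-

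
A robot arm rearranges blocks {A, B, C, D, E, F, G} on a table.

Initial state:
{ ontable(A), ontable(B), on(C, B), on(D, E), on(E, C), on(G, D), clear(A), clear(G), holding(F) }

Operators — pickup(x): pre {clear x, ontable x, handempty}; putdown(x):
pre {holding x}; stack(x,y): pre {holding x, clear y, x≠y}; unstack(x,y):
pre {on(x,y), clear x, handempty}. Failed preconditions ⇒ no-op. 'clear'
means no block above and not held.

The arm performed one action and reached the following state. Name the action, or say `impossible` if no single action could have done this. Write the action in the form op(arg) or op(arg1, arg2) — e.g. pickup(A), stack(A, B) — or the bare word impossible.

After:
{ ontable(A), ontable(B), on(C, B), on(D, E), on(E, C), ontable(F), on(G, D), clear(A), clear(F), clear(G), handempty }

target: towers=[A; B/C/E/D/G; F] holding=-
        putdown(F) → towers=[A; B/C/E/D/G; F] holding=-  ← match
       stack(F, G) → towers=[A; B/C/E/D/G/F] holding=-
       stack(F, A) → towers=[A/F; B/C/E/D/G] holding=-

putdown(F)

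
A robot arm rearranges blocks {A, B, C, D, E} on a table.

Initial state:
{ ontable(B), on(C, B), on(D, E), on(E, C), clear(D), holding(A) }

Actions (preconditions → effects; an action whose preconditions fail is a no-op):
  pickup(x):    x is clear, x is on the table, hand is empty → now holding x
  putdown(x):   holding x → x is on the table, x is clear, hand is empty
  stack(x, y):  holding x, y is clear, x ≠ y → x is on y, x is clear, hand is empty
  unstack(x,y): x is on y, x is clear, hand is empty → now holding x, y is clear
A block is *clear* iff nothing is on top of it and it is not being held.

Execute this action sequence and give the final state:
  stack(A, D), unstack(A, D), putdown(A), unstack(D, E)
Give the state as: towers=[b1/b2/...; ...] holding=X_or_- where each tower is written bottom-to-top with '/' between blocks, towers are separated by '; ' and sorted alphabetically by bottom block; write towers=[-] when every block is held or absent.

towers=[A; B/C/E] holding=D

step 1 (stack(A, D)): towers=[B/C/E/D/A] holding=-
step 2 (unstack(A, D)): towers=[B/C/E/D] holding=A
step 3 (putdown(A)): towers=[A; B/C/E/D] holding=-
step 4 (unstack(D, E)): towers=[A; B/C/E] holding=D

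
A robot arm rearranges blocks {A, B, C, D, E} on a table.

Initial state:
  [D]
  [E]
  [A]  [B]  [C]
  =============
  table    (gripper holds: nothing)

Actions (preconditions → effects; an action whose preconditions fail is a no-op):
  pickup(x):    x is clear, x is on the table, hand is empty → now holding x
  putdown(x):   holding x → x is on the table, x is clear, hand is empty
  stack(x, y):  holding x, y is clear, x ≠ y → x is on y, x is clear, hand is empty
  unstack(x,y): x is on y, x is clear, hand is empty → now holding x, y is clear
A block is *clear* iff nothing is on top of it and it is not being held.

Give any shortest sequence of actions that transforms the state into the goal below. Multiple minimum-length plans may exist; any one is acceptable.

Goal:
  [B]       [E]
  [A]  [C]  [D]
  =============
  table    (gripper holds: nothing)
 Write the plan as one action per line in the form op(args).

step 1 (unstack(D, E)): towers=[A/E; B; C] holding=D
step 2 (putdown(D)): towers=[A/E; B; C; D] holding=-
step 3 (unstack(E, A)): towers=[A; B; C; D] holding=E
step 4 (stack(E, D)): towers=[A; B; C; D/E] holding=-
step 5 (pickup(B)): towers=[A; C; D/E] holding=B
step 6 (stack(B, A)): towers=[A/B; C; D/E] holding=-
goal check: towers=[A/B; C; D/E] holding=- — reached (length 6, optimal by BFS)

unstack(D, E)
putdown(D)
unstack(E, A)
stack(E, D)
pickup(B)
stack(B, A)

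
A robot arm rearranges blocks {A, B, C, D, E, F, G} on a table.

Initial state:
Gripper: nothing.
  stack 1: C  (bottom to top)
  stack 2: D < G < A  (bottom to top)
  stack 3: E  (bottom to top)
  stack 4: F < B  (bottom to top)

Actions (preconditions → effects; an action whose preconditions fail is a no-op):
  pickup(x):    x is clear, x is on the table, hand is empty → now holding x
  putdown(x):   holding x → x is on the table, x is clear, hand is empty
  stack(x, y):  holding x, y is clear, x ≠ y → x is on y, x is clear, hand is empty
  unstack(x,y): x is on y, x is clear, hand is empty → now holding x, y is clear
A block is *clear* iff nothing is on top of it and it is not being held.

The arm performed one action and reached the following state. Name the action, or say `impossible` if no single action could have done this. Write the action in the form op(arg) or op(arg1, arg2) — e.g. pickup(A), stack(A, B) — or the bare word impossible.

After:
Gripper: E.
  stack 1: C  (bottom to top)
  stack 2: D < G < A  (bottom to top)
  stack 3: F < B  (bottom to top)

pickup(E)

target: towers=[C; D/G/A; F/B] holding=E
     unstack(B, F) → towers=[C; D/G/A; E; F] holding=B
     unstack(A, G) → towers=[C; D/G; E; F/B] holding=A
         pickup(E) → towers=[C; D/G/A; F/B] holding=E  ← match
         pickup(C) → towers=[D/G/A; E; F/B] holding=C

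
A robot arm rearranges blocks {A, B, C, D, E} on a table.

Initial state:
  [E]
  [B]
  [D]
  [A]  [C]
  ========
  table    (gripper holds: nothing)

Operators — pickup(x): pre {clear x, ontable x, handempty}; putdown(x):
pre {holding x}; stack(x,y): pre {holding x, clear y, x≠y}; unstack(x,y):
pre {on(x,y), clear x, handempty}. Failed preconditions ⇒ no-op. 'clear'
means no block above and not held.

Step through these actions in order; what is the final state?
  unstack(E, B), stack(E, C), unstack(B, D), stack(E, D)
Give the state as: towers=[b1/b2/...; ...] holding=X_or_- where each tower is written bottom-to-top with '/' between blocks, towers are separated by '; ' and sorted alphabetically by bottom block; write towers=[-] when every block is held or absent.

towers=[A/D; C/E] holding=B

step 1 (unstack(E, B)): towers=[A/D/B; C] holding=E
step 2 (stack(E, C)): towers=[A/D/B; C/E] holding=-
step 3 (unstack(B, D)): towers=[A/D; C/E] holding=B
step 4 (stack(E, D)) [no-op]: towers=[A/D; C/E] holding=B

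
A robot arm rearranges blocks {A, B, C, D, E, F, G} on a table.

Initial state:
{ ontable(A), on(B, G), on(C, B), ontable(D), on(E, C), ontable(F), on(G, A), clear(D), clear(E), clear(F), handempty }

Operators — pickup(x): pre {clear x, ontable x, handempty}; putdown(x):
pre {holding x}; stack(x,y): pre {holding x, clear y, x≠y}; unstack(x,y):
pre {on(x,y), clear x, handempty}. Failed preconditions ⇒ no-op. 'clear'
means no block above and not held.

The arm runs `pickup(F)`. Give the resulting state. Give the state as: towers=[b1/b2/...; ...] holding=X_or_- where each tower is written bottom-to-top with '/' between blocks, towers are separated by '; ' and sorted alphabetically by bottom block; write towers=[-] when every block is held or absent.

before: towers=[A/G/B/C/E; D; F] holding=-
pre[pickup(F)]: clear(F) ✓, ontable(F) ✓, handempty ✓
all met → apply pickup(F)
after:  towers=[A/G/B/C/E; D] holding=F

towers=[A/G/B/C/E; D] holding=F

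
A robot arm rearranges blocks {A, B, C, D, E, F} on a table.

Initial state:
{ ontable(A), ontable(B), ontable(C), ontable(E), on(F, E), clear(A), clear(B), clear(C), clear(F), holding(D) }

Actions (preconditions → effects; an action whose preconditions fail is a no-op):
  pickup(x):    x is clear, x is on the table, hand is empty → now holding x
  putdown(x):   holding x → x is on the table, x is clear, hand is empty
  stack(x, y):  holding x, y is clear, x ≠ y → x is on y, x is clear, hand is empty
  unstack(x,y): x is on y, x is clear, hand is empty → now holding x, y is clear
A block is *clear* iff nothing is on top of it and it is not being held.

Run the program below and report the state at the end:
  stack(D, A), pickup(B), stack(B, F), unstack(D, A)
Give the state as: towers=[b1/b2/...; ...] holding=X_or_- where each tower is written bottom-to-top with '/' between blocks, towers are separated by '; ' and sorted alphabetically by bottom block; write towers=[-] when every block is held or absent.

step 1 (stack(D, A)): towers=[A/D; B; C; E/F] holding=-
step 2 (pickup(B)): towers=[A/D; C; E/F] holding=B
step 3 (stack(B, F)): towers=[A/D; C; E/F/B] holding=-
step 4 (unstack(D, A)): towers=[A; C; E/F/B] holding=D

towers=[A; C; E/F/B] holding=D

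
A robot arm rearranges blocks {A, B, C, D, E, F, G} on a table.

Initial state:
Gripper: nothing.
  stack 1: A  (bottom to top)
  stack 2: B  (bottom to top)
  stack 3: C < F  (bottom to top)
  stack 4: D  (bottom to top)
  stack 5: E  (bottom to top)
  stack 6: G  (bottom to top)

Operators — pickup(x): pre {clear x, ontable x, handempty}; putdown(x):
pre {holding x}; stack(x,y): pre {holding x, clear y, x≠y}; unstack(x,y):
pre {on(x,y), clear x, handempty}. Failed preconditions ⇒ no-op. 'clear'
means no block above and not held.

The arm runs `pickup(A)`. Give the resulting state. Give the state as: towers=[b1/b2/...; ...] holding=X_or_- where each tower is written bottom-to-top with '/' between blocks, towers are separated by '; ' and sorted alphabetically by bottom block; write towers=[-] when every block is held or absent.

before: towers=[A; B; C/F; D; E; G] holding=-
pre[pickup(A)]: clear(A) ok, ontable(A) ok, handempty ok
all met → apply pickup(A)
after:  towers=[B; C/F; D; E; G] holding=A

towers=[B; C/F; D; E; G] holding=A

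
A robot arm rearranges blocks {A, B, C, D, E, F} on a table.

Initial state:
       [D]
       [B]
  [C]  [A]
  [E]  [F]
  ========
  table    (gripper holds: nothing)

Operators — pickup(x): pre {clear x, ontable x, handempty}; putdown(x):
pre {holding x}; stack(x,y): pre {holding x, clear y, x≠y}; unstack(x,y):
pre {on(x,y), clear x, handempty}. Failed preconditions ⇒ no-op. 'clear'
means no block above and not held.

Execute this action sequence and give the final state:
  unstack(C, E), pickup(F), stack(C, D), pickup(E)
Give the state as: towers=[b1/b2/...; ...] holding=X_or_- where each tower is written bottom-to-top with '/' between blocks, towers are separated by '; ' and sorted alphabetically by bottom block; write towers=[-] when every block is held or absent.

towers=[F/A/B/D/C] holding=E

step 1 (unstack(C, E)): towers=[E; F/A/B/D] holding=C
step 2 (pickup(F)) [no-op]: towers=[E; F/A/B/D] holding=C
step 3 (stack(C, D)): towers=[E; F/A/B/D/C] holding=-
step 4 (pickup(E)): towers=[F/A/B/D/C] holding=E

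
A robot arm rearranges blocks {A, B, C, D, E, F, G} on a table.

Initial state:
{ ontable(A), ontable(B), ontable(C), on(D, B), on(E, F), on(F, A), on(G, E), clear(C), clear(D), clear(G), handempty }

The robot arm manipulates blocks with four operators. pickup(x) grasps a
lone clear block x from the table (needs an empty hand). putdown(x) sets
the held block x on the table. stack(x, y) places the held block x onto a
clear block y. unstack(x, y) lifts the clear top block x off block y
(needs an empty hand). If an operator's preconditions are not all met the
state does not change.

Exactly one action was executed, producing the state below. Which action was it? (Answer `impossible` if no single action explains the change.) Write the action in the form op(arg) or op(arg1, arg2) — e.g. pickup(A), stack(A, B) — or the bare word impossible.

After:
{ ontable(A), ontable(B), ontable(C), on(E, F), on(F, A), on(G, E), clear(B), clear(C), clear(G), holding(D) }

target: towers=[A/F/E/G; B; C] holding=D
     unstack(G, E) → towers=[A/F/E; B/D; C] holding=G
     unstack(D, B) → towers=[A/F/E/G; B; C] holding=D  ← match
         pickup(C) → towers=[A/F/E/G; B/D] holding=C

unstack(D, B)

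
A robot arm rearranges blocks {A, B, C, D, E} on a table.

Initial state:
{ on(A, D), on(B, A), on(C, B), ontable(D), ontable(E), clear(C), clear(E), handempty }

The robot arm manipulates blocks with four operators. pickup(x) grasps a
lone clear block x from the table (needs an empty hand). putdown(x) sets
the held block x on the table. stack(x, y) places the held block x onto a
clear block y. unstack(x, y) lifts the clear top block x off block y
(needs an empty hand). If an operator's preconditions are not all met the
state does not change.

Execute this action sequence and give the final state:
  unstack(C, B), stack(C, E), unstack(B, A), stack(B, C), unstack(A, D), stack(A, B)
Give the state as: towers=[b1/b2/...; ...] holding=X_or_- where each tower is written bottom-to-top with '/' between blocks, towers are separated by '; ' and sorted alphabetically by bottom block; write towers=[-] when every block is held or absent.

step 1 (unstack(C, B)): towers=[D/A/B; E] holding=C
step 2 (stack(C, E)): towers=[D/A/B; E/C] holding=-
step 3 (unstack(B, A)): towers=[D/A; E/C] holding=B
step 4 (stack(B, C)): towers=[D/A; E/C/B] holding=-
step 5 (unstack(A, D)): towers=[D; E/C/B] holding=A
step 6 (stack(A, B)): towers=[D; E/C/B/A] holding=-

towers=[D; E/C/B/A] holding=-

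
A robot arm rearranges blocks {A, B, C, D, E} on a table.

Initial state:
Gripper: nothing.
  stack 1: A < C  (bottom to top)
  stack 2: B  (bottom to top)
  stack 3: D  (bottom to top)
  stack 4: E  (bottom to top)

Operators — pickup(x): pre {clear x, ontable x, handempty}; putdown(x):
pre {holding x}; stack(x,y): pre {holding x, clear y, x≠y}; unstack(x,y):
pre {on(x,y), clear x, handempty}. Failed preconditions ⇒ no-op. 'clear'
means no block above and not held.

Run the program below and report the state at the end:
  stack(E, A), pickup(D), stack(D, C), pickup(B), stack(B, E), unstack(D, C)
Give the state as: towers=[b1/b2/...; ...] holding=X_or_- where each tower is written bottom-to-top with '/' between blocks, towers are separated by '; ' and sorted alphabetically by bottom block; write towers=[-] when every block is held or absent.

towers=[A/C; E/B] holding=D

step 1 (stack(E, A)) [no-op]: towers=[A/C; B; D; E] holding=-
step 2 (pickup(D)): towers=[A/C; B; E] holding=D
step 3 (stack(D, C)): towers=[A/C/D; B; E] holding=-
step 4 (pickup(B)): towers=[A/C/D; E] holding=B
step 5 (stack(B, E)): towers=[A/C/D; E/B] holding=-
step 6 (unstack(D, C)): towers=[A/C; E/B] holding=D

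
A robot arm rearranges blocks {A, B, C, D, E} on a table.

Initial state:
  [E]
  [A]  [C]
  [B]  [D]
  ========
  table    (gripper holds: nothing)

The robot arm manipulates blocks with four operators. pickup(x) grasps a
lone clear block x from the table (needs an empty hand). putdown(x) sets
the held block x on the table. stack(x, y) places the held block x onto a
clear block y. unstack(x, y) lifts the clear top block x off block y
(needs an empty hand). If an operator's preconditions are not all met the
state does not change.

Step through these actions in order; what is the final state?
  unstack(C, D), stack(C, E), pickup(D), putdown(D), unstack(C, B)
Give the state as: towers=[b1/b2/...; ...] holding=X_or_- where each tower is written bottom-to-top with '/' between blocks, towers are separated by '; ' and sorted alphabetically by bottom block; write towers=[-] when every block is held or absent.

step 1 (unstack(C, D)): towers=[B/A/E; D] holding=C
step 2 (stack(C, E)): towers=[B/A/E/C; D] holding=-
step 3 (pickup(D)): towers=[B/A/E/C] holding=D
step 4 (putdown(D)): towers=[B/A/E/C; D] holding=-
step 5 (unstack(C, B)) [no-op]: towers=[B/A/E/C; D] holding=-

towers=[B/A/E/C; D] holding=-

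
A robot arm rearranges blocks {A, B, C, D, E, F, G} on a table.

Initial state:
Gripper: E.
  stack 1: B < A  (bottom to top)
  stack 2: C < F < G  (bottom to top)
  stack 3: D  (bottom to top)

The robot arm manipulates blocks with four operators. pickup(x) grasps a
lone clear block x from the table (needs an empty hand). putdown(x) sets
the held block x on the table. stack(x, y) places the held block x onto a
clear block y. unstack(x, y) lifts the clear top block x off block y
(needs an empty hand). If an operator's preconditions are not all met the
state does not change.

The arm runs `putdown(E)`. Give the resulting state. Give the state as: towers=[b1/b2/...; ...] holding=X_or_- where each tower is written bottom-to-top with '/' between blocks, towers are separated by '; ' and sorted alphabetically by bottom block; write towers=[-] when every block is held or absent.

before: towers=[B/A; C/F/G; D] holding=E
pre[putdown(E)]: holding(E) yes
all met → apply putdown(E)
after:  towers=[B/A; C/F/G; D; E] holding=-

towers=[B/A; C/F/G; D; E] holding=-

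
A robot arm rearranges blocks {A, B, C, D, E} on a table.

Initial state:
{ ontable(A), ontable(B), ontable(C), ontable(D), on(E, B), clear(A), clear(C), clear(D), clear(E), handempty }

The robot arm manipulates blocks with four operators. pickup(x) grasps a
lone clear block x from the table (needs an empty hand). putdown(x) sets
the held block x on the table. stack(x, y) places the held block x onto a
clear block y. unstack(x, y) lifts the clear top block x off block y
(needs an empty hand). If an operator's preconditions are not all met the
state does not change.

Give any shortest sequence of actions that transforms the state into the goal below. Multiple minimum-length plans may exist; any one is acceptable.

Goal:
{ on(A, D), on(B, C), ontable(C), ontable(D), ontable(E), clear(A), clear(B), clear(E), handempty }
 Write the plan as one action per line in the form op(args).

pickup(A)
stack(A, D)
unstack(E, B)
putdown(E)
pickup(B)
stack(B, C)

step 1 (pickup(A)): towers=[B/E; C; D] holding=A
step 2 (stack(A, D)): towers=[B/E; C; D/A] holding=-
step 3 (unstack(E, B)): towers=[B; C; D/A] holding=E
step 4 (putdown(E)): towers=[B; C; D/A; E] holding=-
step 5 (pickup(B)): towers=[C; D/A; E] holding=B
step 6 (stack(B, C)): towers=[C/B; D/A; E] holding=-
goal check: towers=[C/B; D/A; E] holding=- — reached (length 6, optimal by BFS)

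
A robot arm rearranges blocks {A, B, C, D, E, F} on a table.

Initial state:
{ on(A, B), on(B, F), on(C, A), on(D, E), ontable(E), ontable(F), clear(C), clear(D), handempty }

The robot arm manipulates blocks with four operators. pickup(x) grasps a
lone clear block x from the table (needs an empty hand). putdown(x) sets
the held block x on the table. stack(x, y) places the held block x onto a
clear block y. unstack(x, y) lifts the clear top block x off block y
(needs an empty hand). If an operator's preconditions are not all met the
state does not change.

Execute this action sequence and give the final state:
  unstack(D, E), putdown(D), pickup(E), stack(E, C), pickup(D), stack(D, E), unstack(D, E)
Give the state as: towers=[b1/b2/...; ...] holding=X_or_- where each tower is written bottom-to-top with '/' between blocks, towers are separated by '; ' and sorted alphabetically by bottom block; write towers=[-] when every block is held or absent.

step 1 (unstack(D, E)): towers=[E; F/B/A/C] holding=D
step 2 (putdown(D)): towers=[D; E; F/B/A/C] holding=-
step 3 (pickup(E)): towers=[D; F/B/A/C] holding=E
step 4 (stack(E, C)): towers=[D; F/B/A/C/E] holding=-
step 5 (pickup(D)): towers=[F/B/A/C/E] holding=D
step 6 (stack(D, E)): towers=[F/B/A/C/E/D] holding=-
step 7 (unstack(D, E)): towers=[F/B/A/C/E] holding=D

towers=[F/B/A/C/E] holding=D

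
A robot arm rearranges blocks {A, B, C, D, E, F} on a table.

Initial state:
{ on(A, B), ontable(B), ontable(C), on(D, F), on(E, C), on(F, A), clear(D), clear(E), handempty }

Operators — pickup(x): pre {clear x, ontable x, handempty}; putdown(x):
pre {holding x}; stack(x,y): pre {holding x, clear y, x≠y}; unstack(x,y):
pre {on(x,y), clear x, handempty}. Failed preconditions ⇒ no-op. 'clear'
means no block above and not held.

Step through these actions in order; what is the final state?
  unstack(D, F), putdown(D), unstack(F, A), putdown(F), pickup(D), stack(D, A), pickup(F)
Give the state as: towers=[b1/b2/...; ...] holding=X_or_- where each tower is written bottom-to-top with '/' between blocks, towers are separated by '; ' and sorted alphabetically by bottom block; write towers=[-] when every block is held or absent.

step 1 (unstack(D, F)): towers=[B/A/F; C/E] holding=D
step 2 (putdown(D)): towers=[B/A/F; C/E; D] holding=-
step 3 (unstack(F, A)): towers=[B/A; C/E; D] holding=F
step 4 (putdown(F)): towers=[B/A; C/E; D; F] holding=-
step 5 (pickup(D)): towers=[B/A; C/E; F] holding=D
step 6 (stack(D, A)): towers=[B/A/D; C/E; F] holding=-
step 7 (pickup(F)): towers=[B/A/D; C/E] holding=F

towers=[B/A/D; C/E] holding=F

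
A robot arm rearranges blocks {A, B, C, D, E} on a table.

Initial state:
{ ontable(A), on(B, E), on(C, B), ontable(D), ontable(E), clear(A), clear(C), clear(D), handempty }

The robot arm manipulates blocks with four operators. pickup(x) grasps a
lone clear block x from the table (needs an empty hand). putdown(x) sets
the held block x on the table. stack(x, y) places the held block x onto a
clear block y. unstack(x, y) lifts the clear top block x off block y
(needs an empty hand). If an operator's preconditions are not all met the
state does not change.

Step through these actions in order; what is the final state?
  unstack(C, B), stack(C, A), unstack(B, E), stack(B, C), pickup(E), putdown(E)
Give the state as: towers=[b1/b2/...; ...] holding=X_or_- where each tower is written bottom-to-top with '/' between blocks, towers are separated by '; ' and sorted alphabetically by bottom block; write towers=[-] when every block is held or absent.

step 1 (unstack(C, B)): towers=[A; D; E/B] holding=C
step 2 (stack(C, A)): towers=[A/C; D; E/B] holding=-
step 3 (unstack(B, E)): towers=[A/C; D; E] holding=B
step 4 (stack(B, C)): towers=[A/C/B; D; E] holding=-
step 5 (pickup(E)): towers=[A/C/B; D] holding=E
step 6 (putdown(E)): towers=[A/C/B; D; E] holding=-

towers=[A/C/B; D; E] holding=-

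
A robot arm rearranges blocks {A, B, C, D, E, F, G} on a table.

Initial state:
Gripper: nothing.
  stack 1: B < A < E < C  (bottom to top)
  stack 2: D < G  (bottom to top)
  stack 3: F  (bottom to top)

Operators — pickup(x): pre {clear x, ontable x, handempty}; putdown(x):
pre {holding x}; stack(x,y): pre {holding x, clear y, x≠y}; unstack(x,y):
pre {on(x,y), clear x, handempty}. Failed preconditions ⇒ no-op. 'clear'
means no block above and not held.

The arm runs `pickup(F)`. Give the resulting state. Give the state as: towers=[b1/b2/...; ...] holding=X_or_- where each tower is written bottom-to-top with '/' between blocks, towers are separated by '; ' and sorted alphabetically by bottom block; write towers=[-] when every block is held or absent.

before: towers=[B/A/E/C; D/G; F] holding=-
pre[pickup(F)]: clear(F) ok, ontable(F) ok, handempty ok
all met → apply pickup(F)
after:  towers=[B/A/E/C; D/G] holding=F

towers=[B/A/E/C; D/G] holding=F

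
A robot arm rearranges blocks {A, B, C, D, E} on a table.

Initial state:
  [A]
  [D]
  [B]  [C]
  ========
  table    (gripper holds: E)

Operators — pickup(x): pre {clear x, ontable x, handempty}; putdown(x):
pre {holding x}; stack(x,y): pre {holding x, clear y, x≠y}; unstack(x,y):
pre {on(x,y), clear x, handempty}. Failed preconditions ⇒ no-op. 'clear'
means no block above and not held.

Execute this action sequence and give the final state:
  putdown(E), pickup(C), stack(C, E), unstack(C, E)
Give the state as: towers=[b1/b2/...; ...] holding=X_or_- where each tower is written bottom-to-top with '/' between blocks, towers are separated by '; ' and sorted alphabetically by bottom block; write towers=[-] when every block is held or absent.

towers=[B/D/A; E] holding=C

step 1 (putdown(E)): towers=[B/D/A; C; E] holding=-
step 2 (pickup(C)): towers=[B/D/A; E] holding=C
step 3 (stack(C, E)): towers=[B/D/A; E/C] holding=-
step 4 (unstack(C, E)): towers=[B/D/A; E] holding=C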